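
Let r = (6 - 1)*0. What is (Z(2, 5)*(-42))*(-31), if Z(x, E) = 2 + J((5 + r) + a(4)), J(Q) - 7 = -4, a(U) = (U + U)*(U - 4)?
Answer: 6510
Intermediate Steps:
r = 0 (r = 5*0 = 0)
a(U) = 2*U*(-4 + U) (a(U) = (2*U)*(-4 + U) = 2*U*(-4 + U))
J(Q) = 3 (J(Q) = 7 - 4 = 3)
Z(x, E) = 5 (Z(x, E) = 2 + 3 = 5)
(Z(2, 5)*(-42))*(-31) = (5*(-42))*(-31) = -210*(-31) = 6510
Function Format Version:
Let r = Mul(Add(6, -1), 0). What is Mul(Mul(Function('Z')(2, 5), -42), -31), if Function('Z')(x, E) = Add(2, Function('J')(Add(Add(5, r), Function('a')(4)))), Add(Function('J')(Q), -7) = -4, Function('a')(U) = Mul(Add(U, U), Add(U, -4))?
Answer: 6510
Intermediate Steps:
r = 0 (r = Mul(5, 0) = 0)
Function('a')(U) = Mul(2, U, Add(-4, U)) (Function('a')(U) = Mul(Mul(2, U), Add(-4, U)) = Mul(2, U, Add(-4, U)))
Function('J')(Q) = 3 (Function('J')(Q) = Add(7, -4) = 3)
Function('Z')(x, E) = 5 (Function('Z')(x, E) = Add(2, 3) = 5)
Mul(Mul(Function('Z')(2, 5), -42), -31) = Mul(Mul(5, -42), -31) = Mul(-210, -31) = 6510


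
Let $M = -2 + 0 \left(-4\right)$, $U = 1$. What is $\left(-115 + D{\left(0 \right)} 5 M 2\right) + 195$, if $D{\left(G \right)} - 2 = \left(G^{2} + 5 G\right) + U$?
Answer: $20$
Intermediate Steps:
$D{\left(G \right)} = 3 + G^{2} + 5 G$ ($D{\left(G \right)} = 2 + \left(\left(G^{2} + 5 G\right) + 1\right) = 2 + \left(1 + G^{2} + 5 G\right) = 3 + G^{2} + 5 G$)
$M = -2$ ($M = -2 + 0 = -2$)
$\left(-115 + D{\left(0 \right)} 5 M 2\right) + 195 = \left(-115 + \left(3 + 0^{2} + 5 \cdot 0\right) 5 \left(\left(-2\right) 2\right)\right) + 195 = \left(-115 + \left(3 + 0 + 0\right) 5 \left(-4\right)\right) + 195 = \left(-115 + 3 \cdot 5 \left(-4\right)\right) + 195 = \left(-115 + 15 \left(-4\right)\right) + 195 = \left(-115 - 60\right) + 195 = -175 + 195 = 20$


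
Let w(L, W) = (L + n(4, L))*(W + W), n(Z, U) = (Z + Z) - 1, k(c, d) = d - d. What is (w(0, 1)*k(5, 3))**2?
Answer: 0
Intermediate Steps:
k(c, d) = 0
n(Z, U) = -1 + 2*Z (n(Z, U) = 2*Z - 1 = -1 + 2*Z)
w(L, W) = 2*W*(7 + L) (w(L, W) = (L + (-1 + 2*4))*(W + W) = (L + (-1 + 8))*(2*W) = (L + 7)*(2*W) = (7 + L)*(2*W) = 2*W*(7 + L))
(w(0, 1)*k(5, 3))**2 = ((2*1*(7 + 0))*0)**2 = ((2*1*7)*0)**2 = (14*0)**2 = 0**2 = 0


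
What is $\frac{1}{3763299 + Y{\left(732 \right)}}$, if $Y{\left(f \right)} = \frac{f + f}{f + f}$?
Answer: $\frac{1}{3763300} \approx 2.6572 \cdot 10^{-7}$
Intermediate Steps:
$Y{\left(f \right)} = 1$ ($Y{\left(f \right)} = \frac{2 f}{2 f} = 2 f \frac{1}{2 f} = 1$)
$\frac{1}{3763299 + Y{\left(732 \right)}} = \frac{1}{3763299 + 1} = \frac{1}{3763300}$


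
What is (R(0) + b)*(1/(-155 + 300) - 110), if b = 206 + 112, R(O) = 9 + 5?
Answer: -5295068/145 ≈ -36518.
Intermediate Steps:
R(O) = 14
b = 318
(R(0) + b)*(1/(-155 + 300) - 110) = (14 + 318)*(1/(-155 + 300) - 110) = 332*(1/145 - 110) = 332*(-15949/145) = -5295068/145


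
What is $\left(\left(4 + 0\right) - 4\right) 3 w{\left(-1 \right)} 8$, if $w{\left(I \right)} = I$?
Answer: $0$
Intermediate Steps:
$\left(\left(4 + 0\right) - 4\right) 3 w{\left(-1 \right)} 8 = \left(\left(4 + 0\right) - 4\right) 3 \left(-1\right) 8 = \left(4 - 4\right) 3 \left(-1\right) 8 = 0 \cdot 3 \left(-1\right) 8 = 0 \left(-1\right) 8 = 0 \cdot 8 = 0$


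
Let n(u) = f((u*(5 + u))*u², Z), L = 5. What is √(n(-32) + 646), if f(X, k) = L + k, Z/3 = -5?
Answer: 2*√159 ≈ 25.219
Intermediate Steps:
Z = -15 (Z = 3*(-5) = -15)
f(X, k) = 5 + k
n(u) = -10 (n(u) = 5 - 15 = -10)
√(n(-32) + 646) = √(-10 + 646) = √636 = 2*√159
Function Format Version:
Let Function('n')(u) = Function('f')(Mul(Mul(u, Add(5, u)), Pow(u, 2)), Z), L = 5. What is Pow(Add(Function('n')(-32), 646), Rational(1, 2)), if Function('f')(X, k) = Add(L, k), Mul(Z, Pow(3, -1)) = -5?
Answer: Mul(2, Pow(159, Rational(1, 2))) ≈ 25.219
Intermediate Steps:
Z = -15 (Z = Mul(3, -5) = -15)
Function('f')(X, k) = Add(5, k)
Function('n')(u) = -10 (Function('n')(u) = Add(5, -15) = -10)
Pow(Add(Function('n')(-32), 646), Rational(1, 2)) = Pow(Add(-10, 646), Rational(1, 2)) = Pow(636, Rational(1, 2)) = Mul(2, Pow(159, Rational(1, 2)))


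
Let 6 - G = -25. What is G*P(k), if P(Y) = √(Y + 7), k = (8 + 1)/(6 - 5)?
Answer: 124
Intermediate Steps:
G = 31 (G = 6 - 1*(-25) = 6 + 25 = 31)
k = 9 (k = 9/1 = 9*1 = 9)
P(Y) = √(7 + Y)
G*P(k) = 31*√(7 + 9) = 31*√16 = 31*4 = 124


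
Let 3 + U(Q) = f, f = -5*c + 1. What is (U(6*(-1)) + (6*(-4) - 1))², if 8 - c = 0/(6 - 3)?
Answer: 4489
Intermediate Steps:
c = 8 (c = 8 - 0/(6 - 3) = 8 - 0/3 = 8 - 1*0 = 8 + 0 = 8)
f = -39 (f = -5*8 + 1 = -40 + 1 = -39)
U(Q) = -42 (U(Q) = -3 - 39 = -42)
(U(6*(-1)) + (6*(-4) - 1))² = (-42 + (6*(-4) - 1))² = (-42 + (-24 - 1))² = (-42 - 25)² = (-67)² = 4489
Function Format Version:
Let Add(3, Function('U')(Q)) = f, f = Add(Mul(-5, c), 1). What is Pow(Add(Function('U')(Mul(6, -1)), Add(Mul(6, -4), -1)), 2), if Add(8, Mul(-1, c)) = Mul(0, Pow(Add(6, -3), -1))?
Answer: 4489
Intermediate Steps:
c = 8 (c = Add(8, Mul(-1, Mul(0, Pow(Add(6, -3), -1)))) = Add(8, Mul(-1, Mul(0, Pow(3, -1)))) = Add(8, Mul(-1, Mul(0, Rational(1, 3)))) = Add(8, Mul(-1, 0)) = Add(8, 0) = 8)
f = -39 (f = Add(Mul(-5, 8), 1) = Add(-40, 1) = -39)
Function('U')(Q) = -42 (Function('U')(Q) = Add(-3, -39) = -42)
Pow(Add(Function('U')(Mul(6, -1)), Add(Mul(6, -4), -1)), 2) = Pow(Add(-42, Add(Mul(6, -4), -1)), 2) = Pow(Add(-42, Add(-24, -1)), 2) = Pow(Add(-42, -25), 2) = Pow(-67, 2) = 4489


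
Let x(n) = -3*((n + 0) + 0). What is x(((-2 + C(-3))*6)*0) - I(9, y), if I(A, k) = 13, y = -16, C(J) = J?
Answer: -13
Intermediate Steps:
x(n) = -3*n (x(n) = -3*(n + 0) = -3*n)
x(((-2 + C(-3))*6)*0) - I(9, y) = -3*(-2 - 3)*6*0 - 1*13 = -3*(-5*6)*0 - 13 = -(-90)*0 - 13 = -3*0 - 13 = 0 - 13 = -13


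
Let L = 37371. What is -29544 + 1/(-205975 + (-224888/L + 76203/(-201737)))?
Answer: -45879382932224506563/1552917104139094 ≈ -29544.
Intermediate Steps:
-29544 + 1/(-205975 + (-224888/L + 76203/(-201737))) = -29544 + 1/(-205975 + (-224888/37371 + 76203/(-201737))) = -29544 + 1/(-205975 + (-224888*1/37371 + 76203*(-1/201737))) = -29544 + 1/(-205975 + (-224888/37371 - 76203/201737)) = -29544 + 1/(-205975 - 48216012769/7539113427) = -29544 + 1/(-1552917104139094/7539113427) = -29544 - 7539113427/1552917104139094 = -45879382932224506563/1552917104139094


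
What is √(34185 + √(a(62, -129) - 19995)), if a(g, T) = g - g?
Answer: √(34185 + I*√19995) ≈ 184.89 + 0.3824*I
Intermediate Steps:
a(g, T) = 0
√(34185 + √(a(62, -129) - 19995)) = √(34185 + √(0 - 19995)) = √(34185 + √(-19995)) = √(34185 + I*√19995)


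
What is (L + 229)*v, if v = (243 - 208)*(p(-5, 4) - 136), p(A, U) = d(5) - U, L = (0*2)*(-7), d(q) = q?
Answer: -1082025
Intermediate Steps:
L = 0 (L = 0*(-7) = 0)
p(A, U) = 5 - U
v = -4725 (v = (243 - 208)*((5 - 1*4) - 136) = 35*((5 - 4) - 136) = 35*(1 - 136) = 35*(-135) = -4725)
(L + 229)*v = (0 + 229)*(-4725) = 229*(-4725) = -1082025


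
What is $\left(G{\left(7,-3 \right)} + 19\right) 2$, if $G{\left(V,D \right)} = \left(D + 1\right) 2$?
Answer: $30$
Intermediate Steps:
$G{\left(V,D \right)} = 2 + 2 D$ ($G{\left(V,D \right)} = \left(1 + D\right) 2 = 2 + 2 D$)
$\left(G{\left(7,-3 \right)} + 19\right) 2 = \left(\left(2 + 2 \left(-3\right)\right) + 19\right) 2 = \left(\left(2 - 6\right) + 19\right) 2 = \left(-4 + 19\right) 2 = 15 \cdot 2 = 30$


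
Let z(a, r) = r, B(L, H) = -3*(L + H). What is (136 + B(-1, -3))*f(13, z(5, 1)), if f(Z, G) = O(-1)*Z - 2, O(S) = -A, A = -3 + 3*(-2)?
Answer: 17020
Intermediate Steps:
B(L, H) = -3*H - 3*L (B(L, H) = -3*(H + L) = -3*H - 3*L)
A = -9 (A = -3 - 6 = -9)
O(S) = 9 (O(S) = -1*(-9) = 9)
f(Z, G) = -2 + 9*Z (f(Z, G) = 9*Z - 2 = -2 + 9*Z)
(136 + B(-1, -3))*f(13, z(5, 1)) = (136 + (-3*(-3) - 3*(-1)))*(-2 + 9*13) = (136 + (9 + 3))*(-2 + 117) = (136 + 12)*115 = 148*115 = 17020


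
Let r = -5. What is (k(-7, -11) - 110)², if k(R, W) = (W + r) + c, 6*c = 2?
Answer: 142129/9 ≈ 15792.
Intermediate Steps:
c = ⅓ (c = (⅙)*2 = ⅓ ≈ 0.33333)
k(R, W) = -14/3 + W (k(R, W) = (W - 5) + ⅓ = (-5 + W) + ⅓ = -14/3 + W)
(k(-7, -11) - 110)² = ((-14/3 - 11) - 110)² = (-47/3 - 110)² = (-377/3)² = 142129/9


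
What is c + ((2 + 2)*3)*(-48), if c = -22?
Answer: -598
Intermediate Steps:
c + ((2 + 2)*3)*(-48) = -22 + ((2 + 2)*3)*(-48) = -22 + (4*3)*(-48) = -22 + 12*(-48) = -22 - 576 = -598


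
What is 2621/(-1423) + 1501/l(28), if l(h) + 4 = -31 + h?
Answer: -2154270/9961 ≈ -216.27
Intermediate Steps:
l(h) = -35 + h (l(h) = -4 + (-31 + h) = -35 + h)
2621/(-1423) + 1501/l(28) = 2621/(-1423) + 1501/(-35 + 28) = 2621*(-1/1423) + 1501/(-7) = -2621/1423 + 1501*(-1/7) = -2621/1423 - 1501/7 = -2154270/9961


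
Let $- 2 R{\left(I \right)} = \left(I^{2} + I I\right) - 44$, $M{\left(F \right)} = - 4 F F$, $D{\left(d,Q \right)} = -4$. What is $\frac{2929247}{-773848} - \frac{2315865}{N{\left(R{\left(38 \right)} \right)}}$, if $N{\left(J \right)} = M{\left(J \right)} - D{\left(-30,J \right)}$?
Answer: $- \frac{5475148686871}{1564784885384} \approx -3.499$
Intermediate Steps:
$M{\left(F \right)} = - 4 F^{2}$
$R{\left(I \right)} = 22 - I^{2}$ ($R{\left(I \right)} = - \frac{\left(I^{2} + I I\right) - 44}{2} = - \frac{\left(I^{2} + I^{2}\right) - 44}{2} = - \frac{2 I^{2} - 44}{2} = - \frac{-44 + 2 I^{2}}{2} = 22 - I^{2}$)
$N{\left(J \right)} = 4 - 4 J^{2}$ ($N{\left(J \right)} = - 4 J^{2} - -4 = - 4 J^{2} + 4 = 4 - 4 J^{2}$)
$\frac{2929247}{-773848} - \frac{2315865}{N{\left(R{\left(38 \right)} \right)}} = \frac{2929247}{-773848} - \frac{2315865}{4 - 4 \left(22 - 38^{2}\right)^{2}} = 2929247 \left(- \frac{1}{773848}\right) - \frac{2315865}{4 - 4 \left(22 - 1444\right)^{2}} = - \frac{2929247}{773848} - \frac{2315865}{4 - 4 \left(22 - 1444\right)^{2}} = - \frac{2929247}{773848} - \frac{2315865}{4 - 4 \left(-1422\right)^{2}} = - \frac{2929247}{773848} - \frac{2315865}{4 - 8088336} = - \frac{2929247}{773848} - \frac{2315865}{-8088332} = - \frac{2929247}{773848} - - \frac{2315865}{8088332} = - \frac{2929247}{773848} + \frac{2315865}{8088332} = - \frac{5475148686871}{1564784885384}$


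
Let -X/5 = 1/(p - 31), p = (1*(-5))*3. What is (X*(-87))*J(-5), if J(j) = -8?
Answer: 1740/23 ≈ 75.652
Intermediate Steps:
p = -15 (p = -5*3 = -15)
X = 5/46 (X = -5/(-15 - 31) = -5/(-46) = -5*(-1/46) = 5/46 ≈ 0.10870)
(X*(-87))*J(-5) = ((5/46)*(-87))*(-8) = -435/46*(-8) = 1740/23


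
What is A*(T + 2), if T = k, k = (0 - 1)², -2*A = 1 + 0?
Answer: -3/2 ≈ -1.5000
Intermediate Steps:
A = -½ (A = -(1 + 0)/2 = -½*1 = -½ ≈ -0.50000)
k = 1 (k = (-1)² = 1)
T = 1
A*(T + 2) = -(1 + 2)/2 = -½*3 = -3/2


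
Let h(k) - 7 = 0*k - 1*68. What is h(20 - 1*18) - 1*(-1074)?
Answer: 1013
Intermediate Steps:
h(k) = -61 (h(k) = 7 + (0*k - 1*68) = 7 + (0 - 68) = 7 - 68 = -61)
h(20 - 1*18) - 1*(-1074) = -61 - 1*(-1074) = -61 + 1074 = 1013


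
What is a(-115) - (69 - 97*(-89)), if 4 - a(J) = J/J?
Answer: -8699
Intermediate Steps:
a(J) = 3 (a(J) = 4 - J/J = 4 - 1*1 = 4 - 1 = 3)
a(-115) - (69 - 97*(-89)) = 3 - (69 - 97*(-89)) = 3 - (69 + 8633) = 3 - 1*8702 = 3 - 8702 = -8699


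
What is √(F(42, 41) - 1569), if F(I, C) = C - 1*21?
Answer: I*√1549 ≈ 39.357*I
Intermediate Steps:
F(I, C) = -21 + C (F(I, C) = C - 21 = -21 + C)
√(F(42, 41) - 1569) = √((-21 + 41) - 1569) = √(20 - 1569) = √(-1549) = I*√1549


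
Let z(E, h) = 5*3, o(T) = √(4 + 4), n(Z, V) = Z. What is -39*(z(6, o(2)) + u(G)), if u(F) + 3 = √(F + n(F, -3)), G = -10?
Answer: -468 - 78*I*√5 ≈ -468.0 - 174.41*I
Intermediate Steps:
o(T) = 2*√2 (o(T) = √8 = 2*√2)
z(E, h) = 15
u(F) = -3 + √2*√F (u(F) = -3 + √(F + F) = -3 + √(2*F) = -3 + √2*√F)
-39*(z(6, o(2)) + u(G)) = -39*(15 + (-3 + √2*√(-10))) = -39*(15 + (-3 + √2*(I*√10))) = -39*(15 + (-3 + 2*I*√5)) = -39*(12 + 2*I*√5) = -468 - 78*I*√5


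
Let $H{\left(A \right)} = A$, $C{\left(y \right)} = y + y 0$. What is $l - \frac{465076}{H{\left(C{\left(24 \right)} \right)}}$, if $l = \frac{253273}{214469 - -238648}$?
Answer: $- \frac{17560646945}{906234} \approx -19378.0$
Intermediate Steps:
$C{\left(y \right)} = y$ ($C{\left(y \right)} = y + 0 = y$)
$l = \frac{253273}{453117}$ ($l = \frac{253273}{214469 + 238648} = \frac{253273}{453117} \approx 0.55896$)
$l - \frac{465076}{H{\left(C{\left(24 \right)} \right)}} = \frac{253273}{453117} - \frac{465076}{24} = \frac{253273}{453117} - \frac{116269}{6} = - \frac{17560646945}{906234}$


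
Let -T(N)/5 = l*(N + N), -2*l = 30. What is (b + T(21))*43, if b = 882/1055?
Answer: 142937676/1055 ≈ 1.3549e+5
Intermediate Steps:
l = -15 (l = -½*30 = -15)
T(N) = 150*N (T(N) = -(-75)*(N + N) = -(-75)*2*N = -(-150)*N = 150*N)
b = 882/1055 (b = 882*(1/1055) = 882/1055 ≈ 0.83602)
(b + T(21))*43 = (882/1055 + 150*21)*43 = (882/1055 + 3150)*43 = (3324132/1055)*43 = 142937676/1055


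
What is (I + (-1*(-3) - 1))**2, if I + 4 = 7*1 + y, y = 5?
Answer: 100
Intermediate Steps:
I = 8 (I = -4 + (7*1 + 5) = -4 + (7 + 5) = -4 + 12 = 8)
(I + (-1*(-3) - 1))**2 = (8 + (-1*(-3) - 1))**2 = (8 + (3 - 1))**2 = (8 + 2)**2 = 10**2 = 100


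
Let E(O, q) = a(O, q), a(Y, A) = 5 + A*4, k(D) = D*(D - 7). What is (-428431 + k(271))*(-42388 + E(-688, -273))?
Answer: 15515662325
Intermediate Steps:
k(D) = D*(-7 + D)
a(Y, A) = 5 + 4*A
E(O, q) = 5 + 4*q
(-428431 + k(271))*(-42388 + E(-688, -273)) = (-428431 + 271*(-7 + 271))*(-42388 + (5 + 4*(-273))) = (-428431 + 271*264)*(-42388 + (5 - 1092)) = (-428431 + 71544)*(-42388 - 1087) = -356887*(-43475) = 15515662325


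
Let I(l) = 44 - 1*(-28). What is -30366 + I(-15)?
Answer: -30294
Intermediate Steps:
I(l) = 72 (I(l) = 44 + 28 = 72)
-30366 + I(-15) = -30366 + 72 = -30294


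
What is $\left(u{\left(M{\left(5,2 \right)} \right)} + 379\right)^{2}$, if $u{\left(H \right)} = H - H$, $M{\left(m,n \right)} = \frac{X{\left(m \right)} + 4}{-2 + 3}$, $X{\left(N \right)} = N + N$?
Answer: $143641$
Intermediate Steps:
$X{\left(N \right)} = 2 N$
$M{\left(m,n \right)} = 4 + 2 m$ ($M{\left(m,n \right)} = \frac{2 m + 4}{-2 + 3} = \frac{4 + 2 m}{1} = \left(4 + 2 m\right) 1 = 4 + 2 m$)
$u{\left(H \right)} = 0$
$\left(u{\left(M{\left(5,2 \right)} \right)} + 379\right)^{2} = \left(0 + 379\right)^{2} = 379^{2} = 143641$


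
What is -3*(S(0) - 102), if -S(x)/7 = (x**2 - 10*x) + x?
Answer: 306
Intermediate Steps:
S(x) = -7*x**2 + 63*x (S(x) = -7*((x**2 - 10*x) + x) = -7*(x**2 - 9*x) = -7*x**2 + 63*x)
-3*(S(0) - 102) = -3*(7*0*(9 - 1*0) - 102) = -3*(7*0*(9 + 0) - 102) = -3*(7*0*9 - 102) = -3*(0 - 102) = -3*(-102) = 306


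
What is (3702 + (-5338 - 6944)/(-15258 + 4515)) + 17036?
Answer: 74266872/3581 ≈ 20739.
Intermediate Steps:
(3702 + (-5338 - 6944)/(-15258 + 4515)) + 17036 = (3702 - 12282/(-10743)) + 17036 = (3702 - 12282*(-1/10743)) + 17036 = (3702 + 4094/3581) + 17036 = 13260956/3581 + 17036 = 74266872/3581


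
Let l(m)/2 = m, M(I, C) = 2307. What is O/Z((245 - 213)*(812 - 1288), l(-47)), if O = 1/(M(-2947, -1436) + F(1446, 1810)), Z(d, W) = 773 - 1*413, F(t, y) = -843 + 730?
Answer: 1/789840 ≈ 1.2661e-6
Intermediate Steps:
F(t, y) = -113
l(m) = 2*m
Z(d, W) = 360 (Z(d, W) = 773 - 413 = 360)
O = 1/2194 (O = 1/(2307 - 113) = 1/2194 ≈ 0.00045579)
O/Z((245 - 213)*(812 - 1288), l(-47)) = (1/2194)/360 = (1/2194)*(1/360) = 1/789840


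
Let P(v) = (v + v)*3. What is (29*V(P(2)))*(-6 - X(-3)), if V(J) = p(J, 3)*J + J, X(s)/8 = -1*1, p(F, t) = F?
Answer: 9048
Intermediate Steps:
P(v) = 6*v (P(v) = (2*v)*3 = 6*v)
X(s) = -8 (X(s) = 8*(-1*1) = 8*(-1) = -8)
V(J) = J + J**2 (V(J) = J*J + J = J**2 + J = J + J**2)
(29*V(P(2)))*(-6 - X(-3)) = (29*((6*2)*(1 + 6*2)))*(-6 - 1*(-8)) = (29*(12*(1 + 12)))*(-6 + 8) = (29*(12*13))*2 = (29*156)*2 = 4524*2 = 9048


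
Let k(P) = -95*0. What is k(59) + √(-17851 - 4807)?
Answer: I*√22658 ≈ 150.53*I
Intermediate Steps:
k(P) = 0
k(59) + √(-17851 - 4807) = 0 + √(-17851 - 4807) = 0 + √(-22658) = 0 + I*√22658 = I*√22658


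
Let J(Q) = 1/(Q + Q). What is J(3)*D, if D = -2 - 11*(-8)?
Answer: 43/3 ≈ 14.333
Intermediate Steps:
D = 86 (D = -2 + 88 = 86)
J(Q) = 1/(2*Q)
J(3)*D = ((1/2)/3)*86 = ((1/2)*(1/3))*86 = (1/6)*86 = 43/3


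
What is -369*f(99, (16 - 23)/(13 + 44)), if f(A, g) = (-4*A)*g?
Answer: -340956/19 ≈ -17945.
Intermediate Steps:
f(A, g) = -4*A*g
-369*f(99, (16 - 23)/(13 + 44)) = -(-1476)*99*(16 - 23)/(13 + 44) = -(-1476)*99*(-7/57) = -(-1476)*99*(-7*1/57) = -(-1476)*99*(-7)/57 = -369*924/19 = -340956/19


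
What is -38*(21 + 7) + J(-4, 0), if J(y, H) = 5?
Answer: -1059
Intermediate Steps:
-38*(21 + 7) + J(-4, 0) = -38*(21 + 7) + 5 = -38*28 + 5 = -1064 + 5 = -1059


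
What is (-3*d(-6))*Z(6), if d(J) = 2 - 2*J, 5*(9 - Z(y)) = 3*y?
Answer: -1134/5 ≈ -226.80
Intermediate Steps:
Z(y) = 9 - 3*y/5
(-3*d(-6))*Z(6) = (-3*(2 - 2*(-6)))*(9 - ⅗*6) = (-3*(2 + 12))*(9 - 18/5) = -3*14*(27/5) = -42*27/5 = -1134/5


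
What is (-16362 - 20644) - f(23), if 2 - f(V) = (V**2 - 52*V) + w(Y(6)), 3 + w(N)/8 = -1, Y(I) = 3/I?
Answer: -37707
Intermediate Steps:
w(N) = -32 (w(N) = -24 + 8*(-1) = -24 - 8 = -32)
f(V) = 34 - V**2 + 52*V (f(V) = 2 - ((V**2 - 52*V) - 32) = 2 - (-32 + V**2 - 52*V) = 2 + (32 - V**2 + 52*V) = 34 - V**2 + 52*V)
(-16362 - 20644) - f(23) = (-16362 - 20644) - (34 - 1*23**2 + 52*23) = -37006 - (34 - 1*529 + 1196) = -37006 - (34 - 529 + 1196) = -37006 - 1*701 = -37006 - 701 = -37707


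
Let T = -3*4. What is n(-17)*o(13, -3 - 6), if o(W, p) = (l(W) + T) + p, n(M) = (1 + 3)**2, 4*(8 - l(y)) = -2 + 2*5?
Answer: -240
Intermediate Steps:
l(y) = 6 (l(y) = 8 - (-2 + 2*5)/4 = 8 - (-2 + 10)/4 = 8 - 1/4*8 = 8 - 2 = 6)
T = -12
n(M) = 16 (n(M) = 4**2 = 16)
o(W, p) = -6 + p (o(W, p) = (6 - 12) + p = -6 + p)
n(-17)*o(13, -3 - 6) = 16*(-6 + (-3 - 6)) = 16*(-6 - 9) = 16*(-15) = -240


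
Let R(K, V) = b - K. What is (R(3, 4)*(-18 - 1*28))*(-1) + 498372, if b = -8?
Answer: 497866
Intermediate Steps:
R(K, V) = -8 - K
(R(3, 4)*(-18 - 1*28))*(-1) + 498372 = ((-8 - 1*3)*(-18 - 1*28))*(-1) + 498372 = ((-8 - 3)*(-18 - 28))*(-1) + 498372 = -11*(-46)*(-1) + 498372 = 506*(-1) + 498372 = -506 + 498372 = 497866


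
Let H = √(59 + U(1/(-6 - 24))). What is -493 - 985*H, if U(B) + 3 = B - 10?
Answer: -493 - 197*√41370/6 ≈ -7171.2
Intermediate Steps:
U(B) = -13 + B (U(B) = -3 + (B - 10) = -3 + (-10 + B) = -13 + B)
H = √41370/30 (H = √(59 + (-13 + 1/(-6 - 24))) = √(59 + (-13 + 1/(-30))) = √(59 + (-13 - 1/30)) = √(59 - 391/30) = √(1379/30) = √41370/30 ≈ 6.7799)
-493 - 985*H = -493 - 197*√41370/6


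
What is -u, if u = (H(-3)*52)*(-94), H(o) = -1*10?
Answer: -48880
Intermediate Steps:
H(o) = -10
u = 48880 (u = -10*52*(-94) = -520*(-94) = 48880)
-u = -1*48880 = -48880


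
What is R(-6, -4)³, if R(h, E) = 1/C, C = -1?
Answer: -1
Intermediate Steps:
R(h, E) = -1 (R(h, E) = 1/(-1) = -1)
R(-6, -4)³ = (-1)³ = -1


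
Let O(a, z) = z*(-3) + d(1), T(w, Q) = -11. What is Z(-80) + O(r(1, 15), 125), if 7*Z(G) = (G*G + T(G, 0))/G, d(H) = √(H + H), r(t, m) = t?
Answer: -216389/560 + √2 ≈ -384.99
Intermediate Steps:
d(H) = √2*√H (d(H) = √(2*H) = √2*√H)
Z(G) = (-11 + G²)/(7*G) (Z(G) = ((G*G - 11)/G)/7 = ((G² - 11)/G)/7 = ((-11 + G²)/G)/7 = (-11 + G²)/(7*G))
O(a, z) = √2 - 3*z (O(a, z) = z*(-3) + √2*√1 = -3*z + √2*1 = -3*z + √2 = √2 - 3*z)
Z(-80) + O(r(1, 15), 125) = (⅐)*(-11 + (-80)²)/(-80) + (√2 - 3*125) = (⅐)*(-1/80)*(-11 + 6400) + (√2 - 375) = (⅐)*(-1/80)*6389 + (-375 + √2) = -6389/560 + (-375 + √2) = -216389/560 + √2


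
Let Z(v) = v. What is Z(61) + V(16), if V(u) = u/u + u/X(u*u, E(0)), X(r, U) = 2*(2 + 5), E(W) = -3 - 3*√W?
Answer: 442/7 ≈ 63.143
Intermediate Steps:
E(W) = -3 - 3*√W
X(r, U) = 14 (X(r, U) = 2*7 = 14)
V(u) = 1 + u/14 (V(u) = u/u + u/14 = 1 + u*(1/14) = 1 + u/14)
Z(61) + V(16) = 61 + (1 + (1/14)*16) = 61 + (1 + 8/7) = 61 + 15/7 = 442/7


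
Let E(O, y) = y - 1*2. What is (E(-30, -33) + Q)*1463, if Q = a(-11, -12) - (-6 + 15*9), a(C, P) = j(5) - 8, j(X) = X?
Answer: -244321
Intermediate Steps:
E(O, y) = -2 + y (E(O, y) = y - 2 = -2 + y)
a(C, P) = -3 (a(C, P) = 5 - 8 = -3)
Q = -132 (Q = -3 - (-6 + 15*9) = -3 - (-6 + 135) = -3 - 1*129 = -3 - 129 = -132)
(E(-30, -33) + Q)*1463 = ((-2 - 33) - 132)*1463 = (-35 - 132)*1463 = -167*1463 = -244321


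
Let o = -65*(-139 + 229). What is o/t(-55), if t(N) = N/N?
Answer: -5850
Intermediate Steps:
t(N) = 1
o = -5850 (o = -65*90 = -5850)
o/t(-55) = -5850/1 = -5850*1 = -5850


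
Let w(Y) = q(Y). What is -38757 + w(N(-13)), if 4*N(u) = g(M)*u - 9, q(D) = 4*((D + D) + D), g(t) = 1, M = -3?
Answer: -38823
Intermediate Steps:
q(D) = 12*D (q(D) = 4*(2*D + D) = 4*(3*D) = 12*D)
N(u) = -9/4 + u/4 (N(u) = (1*u - 9)/4 = (u - 9)/4 = (-9 + u)/4 = -9/4 + u/4)
w(Y) = 12*Y
-38757 + w(N(-13)) = -38757 + 12*(-9/4 + (1/4)*(-13)) = -38757 + 12*(-9/4 - 13/4) = -38757 + 12*(-11/2) = -38757 - 66 = -38823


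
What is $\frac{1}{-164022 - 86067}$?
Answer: $- \frac{1}{250089} \approx -3.9986 \cdot 10^{-6}$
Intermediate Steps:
$\frac{1}{-164022 - 86067} = \frac{1}{-250089} = - \frac{1}{250089}$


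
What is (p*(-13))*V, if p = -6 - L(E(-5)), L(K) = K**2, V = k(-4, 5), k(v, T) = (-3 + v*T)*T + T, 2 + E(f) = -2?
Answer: -31460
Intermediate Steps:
E(f) = -4 (E(f) = -2 - 2 = -4)
k(v, T) = T + T*(-3 + T*v) (k(v, T) = (-3 + T*v)*T + T = T*(-3 + T*v) + T = T + T*(-3 + T*v))
V = -110 (V = 5*(-2 + 5*(-4)) = 5*(-2 - 20) = 5*(-22) = -110)
p = -22 (p = -6 - 1*(-4)**2 = -6 - 1*16 = -6 - 16 = -22)
(p*(-13))*V = -22*(-13)*(-110) = 286*(-110) = -31460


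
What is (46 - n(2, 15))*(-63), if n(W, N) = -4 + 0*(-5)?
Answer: -3150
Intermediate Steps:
n(W, N) = -4 (n(W, N) = -4 + 0 = -4)
(46 - n(2, 15))*(-63) = (46 - 1*(-4))*(-63) = (46 + 4)*(-63) = 50*(-63) = -3150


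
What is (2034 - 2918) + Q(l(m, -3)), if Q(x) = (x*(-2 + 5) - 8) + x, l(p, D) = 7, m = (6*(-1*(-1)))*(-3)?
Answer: -864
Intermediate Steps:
m = -18 (m = (6*1)*(-3) = 6*(-3) = -18)
Q(x) = -8 + 4*x (Q(x) = (x*3 - 8) + x = (3*x - 8) + x = (-8 + 3*x) + x = -8 + 4*x)
(2034 - 2918) + Q(l(m, -3)) = (2034 - 2918) + (-8 + 4*7) = -884 + (-8 + 28) = -884 + 20 = -864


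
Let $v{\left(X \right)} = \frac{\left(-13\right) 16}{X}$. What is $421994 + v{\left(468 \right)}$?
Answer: $\frac{3797942}{9} \approx 4.2199 \cdot 10^{5}$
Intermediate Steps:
$v{\left(X \right)} = - \frac{208}{X}$
$421994 + v{\left(468 \right)} = 421994 - \frac{208}{468} = 421994 - \frac{4}{9} = \frac{3797942}{9}$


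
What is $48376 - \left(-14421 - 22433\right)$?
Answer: $85230$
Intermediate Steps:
$48376 - \left(-14421 - 22433\right) = 48376 - -36854 = 48376 + 36854 = 85230$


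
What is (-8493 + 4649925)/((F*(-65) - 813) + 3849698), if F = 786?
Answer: 4641432/3797795 ≈ 1.2221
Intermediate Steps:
(-8493 + 4649925)/((F*(-65) - 813) + 3849698) = (-8493 + 4649925)/((786*(-65) - 813) + 3849698) = 4641432/((-51090 - 813) + 3849698) = 4641432/(-51903 + 3849698) = 4641432/3797795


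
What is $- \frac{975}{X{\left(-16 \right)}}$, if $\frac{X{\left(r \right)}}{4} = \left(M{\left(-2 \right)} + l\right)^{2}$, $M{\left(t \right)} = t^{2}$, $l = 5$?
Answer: $- \frac{325}{108} \approx -3.0093$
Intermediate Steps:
$X{\left(r \right)} = 324$ ($X{\left(r \right)} = 4 \left(\left(-2\right)^{2} + 5\right)^{2} = 4 \left(4 + 5\right)^{2} = 4 \cdot 9^{2} = 4 \cdot 81 = 324$)
$- \frac{975}{X{\left(-16 \right)}} = - \frac{975}{324} = \left(-975\right) \frac{1}{324} = - \frac{325}{108}$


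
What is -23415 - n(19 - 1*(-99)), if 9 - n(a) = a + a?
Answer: -23188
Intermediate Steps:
n(a) = 9 - 2*a (n(a) = 9 - (a + a) = 9 - 2*a)
-23415 - n(19 - 1*(-99)) = -23415 - (9 - 2*(19 - 1*(-99))) = -23415 - (9 - 2*(19 + 99)) = -23415 - (9 - 2*118) = -23415 - (9 - 236) = -23415 - 1*(-227) = -23415 + 227 = -23188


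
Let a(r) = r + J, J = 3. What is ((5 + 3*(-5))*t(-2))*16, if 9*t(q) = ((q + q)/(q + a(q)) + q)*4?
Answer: -1280/9 ≈ -142.22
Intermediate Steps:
a(r) = 3 + r (a(r) = r + 3 = 3 + r)
t(q) = 4*q/9 + 8*q/(9*(3 + 2*q)) (t(q) = (((q + q)/(q + (3 + q)) + q)*4)/9 = (((2*q)/(3 + 2*q) + q)*4)/9 = ((2*q/(3 + 2*q) + q)*4)/9 = ((q + 2*q/(3 + 2*q))*4)/9 = (4*q + 8*q/(3 + 2*q))/9 = 4*q/9 + 8*q/(9*(3 + 2*q)))
((5 + 3*(-5))*t(-2))*16 = ((5 + 3*(-5))*((4/9)*(-2)*(5 + 2*(-2))/(3 + 2*(-2))))*16 = ((5 - 15)*((4/9)*(-2)*(5 - 4)/(3 - 4)))*16 = -40*(-2)/(9*(-1))*16 = -40*(-2)*(-1)/9*16 = -10*8/9*16 = -80/9*16 = -1280/9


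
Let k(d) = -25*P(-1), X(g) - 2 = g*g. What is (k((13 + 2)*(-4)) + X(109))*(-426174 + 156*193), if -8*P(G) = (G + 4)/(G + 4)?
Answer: -18830759937/4 ≈ -4.7077e+9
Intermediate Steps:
P(G) = -⅛ (P(G) = -(G + 4)/(8*(G + 4)) = -(4 + G)/(8*(4 + G)) = -⅛*1 = -⅛)
X(g) = 2 + g² (X(g) = 2 + g*g = 2 + g²)
k(d) = 25/8 (k(d) = -25*(-⅛) = 25/8)
(k((13 + 2)*(-4)) + X(109))*(-426174 + 156*193) = (25/8 + (2 + 109²))*(-426174 + 156*193) = (25/8 + (2 + 11881))*(-426174 + 30108) = (25/8 + 11883)*(-396066) = (95089/8)*(-396066) = -18830759937/4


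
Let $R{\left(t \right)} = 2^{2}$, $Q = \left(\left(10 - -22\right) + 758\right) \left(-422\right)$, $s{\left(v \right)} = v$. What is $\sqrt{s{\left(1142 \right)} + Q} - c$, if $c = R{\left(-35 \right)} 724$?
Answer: $-2896 + i \sqrt{332238} \approx -2896.0 + 576.4 i$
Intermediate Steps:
$Q = -333380$ ($Q = \left(\left(10 + 22\right) + 758\right) \left(-422\right) = \left(32 + 758\right) \left(-422\right) = 790 \left(-422\right) = -333380$)
$R{\left(t \right)} = 4$
$c = 2896$ ($c = 4 \cdot 724 = 2896$)
$\sqrt{s{\left(1142 \right)} + Q} - c = \sqrt{1142 - 333380} - 2896 = \sqrt{-332238} - 2896 = i \sqrt{332238} - 2896 = -2896 + i \sqrt{332238}$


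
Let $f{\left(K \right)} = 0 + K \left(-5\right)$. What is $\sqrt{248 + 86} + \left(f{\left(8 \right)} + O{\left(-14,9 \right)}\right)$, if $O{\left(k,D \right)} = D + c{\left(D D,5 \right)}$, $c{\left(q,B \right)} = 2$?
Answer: $-29 + \sqrt{334} \approx -10.724$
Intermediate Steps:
$f{\left(K \right)} = - 5 K$ ($f{\left(K \right)} = 0 - 5 K = - 5 K$)
$O{\left(k,D \right)} = 2 + D$ ($O{\left(k,D \right)} = D + 2 = 2 + D$)
$\sqrt{248 + 86} + \left(f{\left(8 \right)} + O{\left(-14,9 \right)}\right) = \sqrt{248 + 86} + \left(\left(-5\right) 8 + \left(2 + 9\right)\right) = \sqrt{334} + \left(-40 + 11\right) = \sqrt{334} - 29 = -29 + \sqrt{334}$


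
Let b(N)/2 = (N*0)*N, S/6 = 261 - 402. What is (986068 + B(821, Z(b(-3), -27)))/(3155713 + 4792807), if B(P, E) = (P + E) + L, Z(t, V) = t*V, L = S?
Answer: 986043/7948520 ≈ 0.12405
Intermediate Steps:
S = -846 (S = 6*(261 - 402) = 6*(-141) = -846)
b(N) = 0 (b(N) = 2*((N*0)*N) = 2*(0*N) = 2*0 = 0)
L = -846
Z(t, V) = V*t
B(P, E) = -846 + E + P (B(P, E) = (P + E) - 846 = (E + P) - 846 = -846 + E + P)
(986068 + B(821, Z(b(-3), -27)))/(3155713 + 4792807) = (986068 + (-846 - 27*0 + 821))/(3155713 + 4792807) = (986068 + (-846 + 0 + 821))/7948520 = (986068 - 25)*(1/7948520) = 986043*(1/7948520) = 986043/7948520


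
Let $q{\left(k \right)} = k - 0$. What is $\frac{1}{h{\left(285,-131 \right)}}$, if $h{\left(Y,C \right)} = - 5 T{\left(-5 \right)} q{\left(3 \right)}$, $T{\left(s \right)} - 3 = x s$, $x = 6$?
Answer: $\frac{1}{405} \approx 0.0024691$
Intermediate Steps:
$q{\left(k \right)} = k$ ($q{\left(k \right)} = k + 0 = k$)
$T{\left(s \right)} = 3 + 6 s$
$h{\left(Y,C \right)} = 405$ ($h{\left(Y,C \right)} = - 5 \left(3 + 6 \left(-5\right)\right) 3 = - 5 \left(3 - 30\right) 3 = \left(-5\right) \left(-27\right) 3 = 135 \cdot 3 = 405$)
$\frac{1}{h{\left(285,-131 \right)}} = \frac{1}{405}$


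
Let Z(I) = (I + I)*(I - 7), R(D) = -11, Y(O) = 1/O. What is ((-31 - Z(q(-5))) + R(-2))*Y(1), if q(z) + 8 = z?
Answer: -562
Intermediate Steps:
q(z) = -8 + z
Z(I) = 2*I*(-7 + I) (Z(I) = (2*I)*(-7 + I) = 2*I*(-7 + I))
((-31 - Z(q(-5))) + R(-2))*Y(1) = ((-31 - 2*(-8 - 5)*(-7 + (-8 - 5))) - 11)/1 = ((-31 - 2*(-13)*(-7 - 13)) - 11)*1 = ((-31 - 2*(-13)*(-20)) - 11)*1 = ((-31 - 1*520) - 11)*1 = ((-31 - 520) - 11)*1 = (-551 - 11)*1 = -562*1 = -562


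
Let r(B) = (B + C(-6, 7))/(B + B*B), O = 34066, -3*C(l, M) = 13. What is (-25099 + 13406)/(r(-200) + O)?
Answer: -1396144200/4067479787 ≈ -0.34325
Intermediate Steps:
C(l, M) = -13/3 (C(l, M) = -1/3*13 = -13/3)
r(B) = (-13/3 + B)/(B + B**2) (r(B) = (B - 13/3)/(B + B*B) = (-13/3 + B)/(B + B**2))
(-25099 + 13406)/(r(-200) + O) = (-25099 + 13406)/((-13/3 - 200)/((-200)*(1 - 200)) + 34066) = -11693/(-1/200*(-613/3)/(-199) + 34066) = -11693/(-1/200*(-1/199)*(-613/3) + 34066) = -11693/(-613/119400 + 34066) = -11693/4067479787/119400 = -11693*119400/4067479787 = -1396144200/4067479787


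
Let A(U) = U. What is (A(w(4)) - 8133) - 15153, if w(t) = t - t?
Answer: -23286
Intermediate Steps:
w(t) = 0
(A(w(4)) - 8133) - 15153 = (0 - 8133) - 15153 = -8133 - 15153 = -23286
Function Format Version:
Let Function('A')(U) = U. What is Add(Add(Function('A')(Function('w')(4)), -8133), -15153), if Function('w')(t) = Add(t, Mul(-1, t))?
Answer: -23286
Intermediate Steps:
Function('w')(t) = 0
Add(Add(Function('A')(Function('w')(4)), -8133), -15153) = Add(Add(0, -8133), -15153) = Add(-8133, -15153) = -23286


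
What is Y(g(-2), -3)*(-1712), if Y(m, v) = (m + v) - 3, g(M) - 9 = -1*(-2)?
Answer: -8560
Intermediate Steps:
g(M) = 11 (g(M) = 9 - 1*(-2) = 9 + 2 = 11)
Y(m, v) = -3 + m + v
Y(g(-2), -3)*(-1712) = (-3 + 11 - 3)*(-1712) = 5*(-1712) = -8560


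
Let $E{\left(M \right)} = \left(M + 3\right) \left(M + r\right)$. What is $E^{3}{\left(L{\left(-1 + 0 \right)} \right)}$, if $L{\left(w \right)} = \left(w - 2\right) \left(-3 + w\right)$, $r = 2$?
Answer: $9261000$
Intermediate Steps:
$L{\left(w \right)} = \left(-3 + w\right) \left(-2 + w\right)$ ($L{\left(w \right)} = \left(-2 + w\right) \left(-3 + w\right) = \left(-3 + w\right) \left(-2 + w\right)$)
$E{\left(M \right)} = \left(2 + M\right) \left(3 + M\right)$ ($E{\left(M \right)} = \left(M + 3\right) \left(M + 2\right) = \left(3 + M\right) \left(2 + M\right) = \left(2 + M\right) \left(3 + M\right)$)
$E^{3}{\left(L{\left(-1 + 0 \right)} \right)} = \left(6 + \left(6 + \left(-1 + 0\right)^{2} - 5 \left(-1 + 0\right)\right)^{2} + 5 \left(6 + \left(-1 + 0\right)^{2} - 5 \left(-1 + 0\right)\right)\right)^{3} = \left(6 + \left(6 + \left(-1\right)^{2} - -5\right)^{2} + 5 \left(6 + \left(-1\right)^{2} - -5\right)\right)^{3} = \left(6 + \left(6 + 1 + 5\right)^{2} + 5 \left(6 + 1 + 5\right)\right)^{3} = \left(6 + 12^{2} + 5 \cdot 12\right)^{3} = \left(6 + 144 + 60\right)^{3} = 210^{3} = 9261000$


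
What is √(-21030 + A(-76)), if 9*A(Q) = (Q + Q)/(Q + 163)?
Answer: 17*I*√4957086/261 ≈ 145.02*I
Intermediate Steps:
A(Q) = 2*Q/(9*(163 + Q)) (A(Q) = ((Q + Q)/(Q + 163))/9 = ((2*Q)/(163 + Q))/9 = (2*Q/(163 + Q))/9 = 2*Q/(9*(163 + Q)))
√(-21030 + A(-76)) = √(-21030 + (2/9)*(-76)/(163 - 76)) = √(-21030 + (2/9)*(-76)/87) = √(-21030 + (2/9)*(-76)*(1/87)) = √(-21030 - 152/783) = √(-16466642/783) = 17*I*√4957086/261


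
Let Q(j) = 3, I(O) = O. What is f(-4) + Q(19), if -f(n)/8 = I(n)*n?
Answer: -125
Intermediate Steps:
f(n) = -8*n**2 (f(n) = -8*n*n = -8*n**2)
f(-4) + Q(19) = -8*(-4)**2 + 3 = -8*16 + 3 = -128 + 3 = -125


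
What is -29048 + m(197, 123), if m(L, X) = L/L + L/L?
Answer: -29046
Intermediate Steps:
m(L, X) = 2 (m(L, X) = 1 + 1 = 2)
-29048 + m(197, 123) = -29048 + 2 = -29046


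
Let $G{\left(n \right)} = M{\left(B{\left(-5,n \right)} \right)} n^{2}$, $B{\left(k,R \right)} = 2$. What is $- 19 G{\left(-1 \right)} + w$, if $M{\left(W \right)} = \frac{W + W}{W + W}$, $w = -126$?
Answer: $-145$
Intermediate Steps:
$M{\left(W \right)} = 1$ ($M{\left(W \right)} = \frac{2 W}{2 W} = 2 W \frac{1}{2 W} = 1$)
$G{\left(n \right)} = n^{2}$ ($G{\left(n \right)} = 1 n^{2} = n^{2}$)
$- 19 G{\left(-1 \right)} + w = - 19 \left(-1\right)^{2} - 126 = \left(-19\right) 1 - 126 = -19 - 126 = -145$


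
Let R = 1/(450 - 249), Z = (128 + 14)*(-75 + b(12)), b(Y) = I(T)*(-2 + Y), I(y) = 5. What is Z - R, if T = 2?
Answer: -713551/201 ≈ -3550.0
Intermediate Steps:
b(Y) = -10 + 5*Y (b(Y) = 5*(-2 + Y) = -10 + 5*Y)
Z = -3550 (Z = (128 + 14)*(-75 + (-10 + 5*12)) = 142*(-75 + (-10 + 60)) = 142*(-75 + 50) = 142*(-25) = -3550)
R = 1/201 ≈ 0.0049751
Z - R = -3550 - 1*1/201 = -3550 - 1/201 = -713551/201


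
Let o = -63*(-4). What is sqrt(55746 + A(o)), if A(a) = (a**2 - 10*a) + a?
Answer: 3*sqrt(12998) ≈ 342.03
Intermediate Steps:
o = 252
A(a) = a**2 - 9*a
sqrt(55746 + A(o)) = sqrt(55746 + 252*(-9 + 252)) = sqrt(55746 + 252*243) = sqrt(55746 + 61236) = sqrt(116982) = 3*sqrt(12998)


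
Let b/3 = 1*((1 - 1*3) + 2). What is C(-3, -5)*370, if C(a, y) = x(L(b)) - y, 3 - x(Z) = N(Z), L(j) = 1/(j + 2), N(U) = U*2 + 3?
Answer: 1480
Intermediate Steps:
N(U) = 3 + 2*U (N(U) = 2*U + 3 = 3 + 2*U)
b = 0 (b = 3*(1*((1 - 1*3) + 2)) = 3*(1*((1 - 3) + 2)) = 3*(1*(-2 + 2)) = 3*(1*0) = 3*0 = 0)
L(j) = 1/(2 + j)
x(Z) = -2*Z (x(Z) = 3 - (3 + 2*Z) = 3 + (-3 - 2*Z) = -2*Z)
C(a, y) = -1 - y (C(a, y) = -2/(2 + 0) - y = -2/2 - y = -2*1/2 - y = -1 - y)
C(-3, -5)*370 = (-1 - 1*(-5))*370 = (-1 + 5)*370 = 4*370 = 1480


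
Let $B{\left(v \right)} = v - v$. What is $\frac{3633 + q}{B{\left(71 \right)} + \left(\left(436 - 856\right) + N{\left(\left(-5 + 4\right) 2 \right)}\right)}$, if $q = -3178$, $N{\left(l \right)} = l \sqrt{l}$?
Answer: $- \frac{47775}{44102} + \frac{455 i \sqrt{2}}{88204} \approx -1.0833 + 0.0072952 i$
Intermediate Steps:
$N{\left(l \right)} = l^{\frac{3}{2}}$
$B{\left(v \right)} = 0$
$\frac{3633 + q}{B{\left(71 \right)} + \left(\left(436 - 856\right) + N{\left(\left(-5 + 4\right) 2 \right)}\right)} = \frac{3633 - 3178}{0 + \left(\left(436 - 856\right) + \left(\left(-5 + 4\right) 2\right)^{\frac{3}{2}}\right)} = \frac{455}{0 - \left(420 - \left(\left(-1\right) 2\right)^{\frac{3}{2}}\right)} = \frac{455}{0 - \left(420 - \left(-2\right)^{\frac{3}{2}}\right)} = \frac{455}{0 - \left(420 + 2 i \sqrt{2}\right)} = \frac{455}{-420 - 2 i \sqrt{2}}$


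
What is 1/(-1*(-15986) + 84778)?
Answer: 1/100764 ≈ 9.9242e-6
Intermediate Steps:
1/(-1*(-15986) + 84778) = 1/(15986 + 84778) = 1/100764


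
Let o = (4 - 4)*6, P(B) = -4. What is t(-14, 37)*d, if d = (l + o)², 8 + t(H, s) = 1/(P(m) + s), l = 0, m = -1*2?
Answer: 0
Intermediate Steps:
m = -2
o = 0 (o = 0*6 = 0)
t(H, s) = -8 + 1/(-4 + s)
d = 0 (d = (0 + 0)² = 0² = 0)
t(-14, 37)*d = ((33 - 8*37)/(-4 + 37))*0 = ((33 - 296)/33)*0 = ((1/33)*(-263))*0 = -263/33*0 = 0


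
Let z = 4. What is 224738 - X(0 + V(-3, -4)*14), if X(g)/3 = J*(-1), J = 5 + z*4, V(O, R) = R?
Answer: 224801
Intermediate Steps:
J = 21 (J = 5 + 4*4 = 5 + 16 = 21)
X(g) = -63 (X(g) = 3*(21*(-1)) = 3*(-21) = -63)
224738 - X(0 + V(-3, -4)*14) = 224738 - 1*(-63) = 224738 + 63 = 224801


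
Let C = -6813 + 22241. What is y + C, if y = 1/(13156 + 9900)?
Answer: 355707969/23056 ≈ 15428.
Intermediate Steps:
C = 15428
y = 1/23056 ≈ 4.3373e-5
y + C = 1/23056 + 15428 = 355707969/23056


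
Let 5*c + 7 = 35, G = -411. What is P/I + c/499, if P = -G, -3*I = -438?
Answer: 1029533/364270 ≈ 2.8263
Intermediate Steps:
I = 146 (I = -1/3*(-438) = 146)
c = 28/5 (c = -7/5 + (1/5)*35 = -7/5 + 7 = 28/5 ≈ 5.6000)
P = 411 (P = -1*(-411) = 411)
P/I + c/499 = 411/146 + (28/5)/499 = 411*(1/146) + (28/5)*(1/499) = 411/146 + 28/2495 = 1029533/364270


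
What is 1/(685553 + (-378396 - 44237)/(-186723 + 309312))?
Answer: 122589/84040834084 ≈ 1.4587e-6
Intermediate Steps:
1/(685553 + (-378396 - 44237)/(-186723 + 309312)) = 1/(685553 - 422633/122589) = 1/(84040834084/122589) = 122589/84040834084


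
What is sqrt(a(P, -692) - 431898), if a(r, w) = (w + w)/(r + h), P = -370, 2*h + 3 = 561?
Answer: I*sqrt(3576421394)/91 ≈ 657.18*I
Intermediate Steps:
h = 279 (h = -3/2 + (1/2)*561 = -3/2 + 561/2 = 279)
a(r, w) = 2*w/(279 + r) (a(r, w) = (w + w)/(r + 279) = (2*w)/(279 + r) = 2*w/(279 + r))
sqrt(a(P, -692) - 431898) = sqrt(2*(-692)/(279 - 370) - 431898) = sqrt(2*(-692)/(-91) - 431898) = sqrt(2*(-692)*(-1/91) - 431898) = sqrt(1384/91 - 431898) = sqrt(-39301334/91) = I*sqrt(3576421394)/91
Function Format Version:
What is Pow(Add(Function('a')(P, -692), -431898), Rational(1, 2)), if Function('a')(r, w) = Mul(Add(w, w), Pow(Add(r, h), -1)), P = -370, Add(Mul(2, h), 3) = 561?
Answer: Mul(Rational(1, 91), I, Pow(3576421394, Rational(1, 2))) ≈ Mul(657.18, I)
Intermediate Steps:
h = 279 (h = Add(Rational(-3, 2), Mul(Rational(1, 2), 561)) = Add(Rational(-3, 2), Rational(561, 2)) = 279)
Function('a')(r, w) = Mul(2, w, Pow(Add(279, r), -1)) (Function('a')(r, w) = Mul(Add(w, w), Pow(Add(r, 279), -1)) = Mul(Mul(2, w), Pow(Add(279, r), -1)) = Mul(2, w, Pow(Add(279, r), -1)))
Pow(Add(Function('a')(P, -692), -431898), Rational(1, 2)) = Pow(Add(Mul(2, -692, Pow(Add(279, -370), -1)), -431898), Rational(1, 2)) = Pow(Add(Mul(2, -692, Pow(-91, -1)), -431898), Rational(1, 2)) = Pow(Add(Mul(2, -692, Rational(-1, 91)), -431898), Rational(1, 2)) = Pow(Add(Rational(1384, 91), -431898), Rational(1, 2)) = Pow(Rational(-39301334, 91), Rational(1, 2)) = Mul(Rational(1, 91), I, Pow(3576421394, Rational(1, 2)))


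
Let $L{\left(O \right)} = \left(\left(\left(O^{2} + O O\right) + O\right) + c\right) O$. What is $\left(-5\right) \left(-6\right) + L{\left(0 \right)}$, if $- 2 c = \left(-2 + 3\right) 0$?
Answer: $30$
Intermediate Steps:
$c = 0$ ($c = - \frac{\left(-2 + 3\right) 0}{2} = - \frac{1 \cdot 0}{2} = \left(- \frac{1}{2}\right) 0 = 0$)
$L{\left(O \right)} = O \left(O + 2 O^{2}\right)$ ($L{\left(O \right)} = \left(\left(\left(O^{2} + O O\right) + O\right) + 0\right) O = \left(\left(\left(O^{2} + O^{2}\right) + O\right) + 0\right) O = \left(\left(2 O^{2} + O\right) + 0\right) O = \left(\left(O + 2 O^{2}\right) + 0\right) O = \left(O + 2 O^{2}\right) O = O \left(O + 2 O^{2}\right)$)
$\left(-5\right) \left(-6\right) + L{\left(0 \right)} = \left(-5\right) \left(-6\right) + 0^{2} \left(1 + 2 \cdot 0\right) = 30 + 0 \left(1 + 0\right) = 30 + 0 \cdot 1 = 30 + 0 = 30$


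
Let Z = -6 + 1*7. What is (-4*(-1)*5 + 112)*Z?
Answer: 132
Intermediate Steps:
Z = 1 (Z = -6 + 7 = 1)
(-4*(-1)*5 + 112)*Z = (-4*(-1)*5 + 112)*1 = (4*5 + 112)*1 = (20 + 112)*1 = 132*1 = 132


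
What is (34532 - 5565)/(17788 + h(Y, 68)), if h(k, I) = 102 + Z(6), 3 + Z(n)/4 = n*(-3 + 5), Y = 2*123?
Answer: 28967/17926 ≈ 1.6159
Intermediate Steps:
Y = 246
Z(n) = -12 + 8*n (Z(n) = -12 + 4*(n*(-3 + 5)) = -12 + 4*(n*2) = -12 + 4*(2*n) = -12 + 8*n)
h(k, I) = 138 (h(k, I) = 102 + (-12 + 8*6) = 102 + (-12 + 48) = 102 + 36 = 138)
(34532 - 5565)/(17788 + h(Y, 68)) = (34532 - 5565)/(17788 + 138) = 28967/17926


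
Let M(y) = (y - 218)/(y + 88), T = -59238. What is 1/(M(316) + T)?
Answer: -202/11966027 ≈ -1.6881e-5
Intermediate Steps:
M(y) = (-218 + y)/(88 + y)
1/(M(316) + T) = 1/((-218 + 316)/(88 + 316) - 59238) = 1/(98/404 - 59238) = 1/((1/404)*98 - 59238) = 1/(49/202 - 59238) = 1/(-11966027/202) = -202/11966027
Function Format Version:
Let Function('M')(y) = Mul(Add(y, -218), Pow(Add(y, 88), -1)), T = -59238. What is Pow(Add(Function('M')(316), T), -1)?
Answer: Rational(-202, 11966027) ≈ -1.6881e-5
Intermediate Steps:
Function('M')(y) = Mul(Pow(Add(88, y), -1), Add(-218, y)) (Function('M')(y) = Mul(Add(-218, y), Pow(Add(88, y), -1)) = Mul(Pow(Add(88, y), -1), Add(-218, y)))
Pow(Add(Function('M')(316), T), -1) = Pow(Add(Mul(Pow(Add(88, 316), -1), Add(-218, 316)), -59238), -1) = Pow(Add(Mul(Pow(404, -1), 98), -59238), -1) = Pow(Add(Mul(Rational(1, 404), 98), -59238), -1) = Pow(Add(Rational(49, 202), -59238), -1) = Pow(Rational(-11966027, 202), -1) = Rational(-202, 11966027)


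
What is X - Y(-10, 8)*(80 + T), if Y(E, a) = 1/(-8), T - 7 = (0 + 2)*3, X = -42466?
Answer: -339635/8 ≈ -42454.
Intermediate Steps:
T = 13 (T = 7 + (0 + 2)*3 = 7 + 2*3 = 7 + 6 = 13)
Y(E, a) = -1/8
X - Y(-10, 8)*(80 + T) = -42466 - (-1)*(80 + 13)/8 = -42466 - (-1)*93/8 = -42466 - 1*(-93/8) = -42466 + 93/8 = -339635/8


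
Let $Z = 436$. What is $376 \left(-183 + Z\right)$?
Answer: $95128$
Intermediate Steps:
$376 \left(-183 + Z\right) = 376 \left(-183 + 436\right) = 376 \cdot 253 = 95128$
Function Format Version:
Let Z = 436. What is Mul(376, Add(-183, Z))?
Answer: 95128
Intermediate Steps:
Mul(376, Add(-183, Z)) = Mul(376, Add(-183, 436)) = Mul(376, 253) = 95128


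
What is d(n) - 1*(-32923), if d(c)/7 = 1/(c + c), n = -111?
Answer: 7308899/222 ≈ 32923.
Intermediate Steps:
d(c) = 7/(2*c) (d(c) = 7/(c + c) = 7/((2*c)) = 7*(1/(2*c)) = 7/(2*c))
d(n) - 1*(-32923) = (7/2)/(-111) - 1*(-32923) = (7/2)*(-1/111) + 32923 = -7/222 + 32923 = 7308899/222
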